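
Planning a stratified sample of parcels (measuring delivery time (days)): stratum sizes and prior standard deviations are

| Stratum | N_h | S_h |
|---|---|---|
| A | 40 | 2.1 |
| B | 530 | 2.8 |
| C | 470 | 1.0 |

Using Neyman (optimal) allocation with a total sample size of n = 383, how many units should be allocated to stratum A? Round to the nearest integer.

Neyman allocation: n_h = n · N_h S_h / Σ N_i S_i, with n = 383.
  stratum A: N_h·S_h = 40·2.1 = 84.00
  stratum B: N_h·S_h = 530·2.8 = 1484.00
  stratum C: N_h·S_h = 470·1.0 = 470.00
Σ N_h S_h = 2038.00
n for stratum A = 383·84.00/2038.00 = 15.786 → 16

16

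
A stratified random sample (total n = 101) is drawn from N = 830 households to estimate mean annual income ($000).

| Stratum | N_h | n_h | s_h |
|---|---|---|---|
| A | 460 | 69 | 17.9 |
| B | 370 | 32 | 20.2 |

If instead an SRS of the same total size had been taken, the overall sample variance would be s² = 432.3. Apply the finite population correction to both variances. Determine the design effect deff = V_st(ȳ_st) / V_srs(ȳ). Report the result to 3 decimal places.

V̂(ȳ_st) = Σ W_h² (1 − n_h/N_h) s_h²/n_h, with W_h = N_h/N and N = 830:
  stratum A: (460/830)²·(1 − 69/460)·17.9²/69 = 1.21237
  stratum B: (370/830)²·(1 − 32/370)·20.2²/32 = 2.31481
V_st = 3.52718
V_srs = (1 − 101/830)·432.3/101 = 3.75935
deff = V_st / V_srs = 3.52718/3.75935 = 0.9382

deff ≈ 0.938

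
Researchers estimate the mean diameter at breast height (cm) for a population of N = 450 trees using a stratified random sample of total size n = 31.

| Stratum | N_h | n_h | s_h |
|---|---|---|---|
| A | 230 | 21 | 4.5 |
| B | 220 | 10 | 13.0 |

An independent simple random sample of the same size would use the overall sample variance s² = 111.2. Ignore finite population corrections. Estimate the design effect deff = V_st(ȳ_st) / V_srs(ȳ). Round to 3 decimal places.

deff ≈ 1.196

V̂(ȳ_st) = Σ W_h² s_h²/n_h, with W_h = N_h/N and N = 450:
  stratum A: (230/450)²·4.5²/21 = 0.251905
  stratum B: (220/450)²·13.0²/10 = 4.03931
V_st = 4.29121
V_srs = s²/n = 111.2/31 = 3.5871
deff = V_st / V_srs = 4.29121/3.5871 = 1.1963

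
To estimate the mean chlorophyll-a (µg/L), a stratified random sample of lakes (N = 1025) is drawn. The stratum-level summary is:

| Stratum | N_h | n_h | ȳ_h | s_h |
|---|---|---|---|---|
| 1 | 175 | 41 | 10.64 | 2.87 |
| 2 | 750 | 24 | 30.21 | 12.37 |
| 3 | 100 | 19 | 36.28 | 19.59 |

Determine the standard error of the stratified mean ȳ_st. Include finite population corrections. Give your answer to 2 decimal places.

V̂(ȳ_st) = Σ W_h² (1 − n_h/N_h) s_h²/n_h, with W_h = N_h/N and N = 1025:
  stratum 1: (175/1025)²·(1 − 41/175)·2.87²/41 = 0.0044841
  stratum 2: (750/1025)²·(1 − 24/750)·12.37²/24 = 3.30429
  stratum 3: (100/1025)²·(1 − 19/100)·19.59²/19 = 0.155723
V̂(ȳ_st) = 3.4645
SE(ȳ_st) = √3.4645 = 1.86132

SE(ȳ_st) ≈ 1.86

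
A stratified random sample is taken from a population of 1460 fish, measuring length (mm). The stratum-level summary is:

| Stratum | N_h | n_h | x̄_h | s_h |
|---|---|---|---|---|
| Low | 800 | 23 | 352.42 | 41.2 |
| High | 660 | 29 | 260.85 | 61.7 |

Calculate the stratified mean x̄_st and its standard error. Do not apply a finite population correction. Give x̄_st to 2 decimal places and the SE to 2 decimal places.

x̄_st = Σ W_h x̄_h = (800·352.42 + 660·260.85)/1460 = 311.02534
V̂(x̄_st) = Σ W_h² s_h²/n_h, with W_h = N_h/N and N = 1460:
  stratum Low: (800/1460)²·41.2²/23 = 22.1585
  stratum High: (660/1460)²·61.7²/29 = 26.8259
V̂(x̄_st) = 48.9844
SE(x̄_st) = √48.9844 = 6.99889

x̄_st ≈ 311.03, SE ≈ 7.00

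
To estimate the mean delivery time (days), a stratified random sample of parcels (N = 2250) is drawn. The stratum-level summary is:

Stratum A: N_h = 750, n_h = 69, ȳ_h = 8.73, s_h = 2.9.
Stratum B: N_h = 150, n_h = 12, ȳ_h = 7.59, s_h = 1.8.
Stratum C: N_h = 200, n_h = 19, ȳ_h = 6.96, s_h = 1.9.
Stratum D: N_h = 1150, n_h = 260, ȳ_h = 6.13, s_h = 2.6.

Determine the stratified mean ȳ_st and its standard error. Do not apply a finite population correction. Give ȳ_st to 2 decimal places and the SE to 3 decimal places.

ȳ_st = Σ W_h ȳ_h = (750·8.73 + 150·7.59 + 200·6.96 + 1150·6.13)/2250 = 7.16778
V̂(ȳ_st) = Σ W_h² s_h²/n_h, with W_h = N_h/N and N = 2250:
  stratum A: (750/2250)²·2.9²/69 = 0.0135427
  stratum B: (150/2250)²·1.8²/12 = 0.0012
  stratum C: (200/2250)²·1.9²/19 = 0.00150123
  stratum D: (1150/2250)²·2.6²/260 = 0.0067921
V̂(ȳ_st) = 0.023036
SE(ȳ_st) = √0.023036 = 0.151776

ȳ_st ≈ 7.17, SE ≈ 0.152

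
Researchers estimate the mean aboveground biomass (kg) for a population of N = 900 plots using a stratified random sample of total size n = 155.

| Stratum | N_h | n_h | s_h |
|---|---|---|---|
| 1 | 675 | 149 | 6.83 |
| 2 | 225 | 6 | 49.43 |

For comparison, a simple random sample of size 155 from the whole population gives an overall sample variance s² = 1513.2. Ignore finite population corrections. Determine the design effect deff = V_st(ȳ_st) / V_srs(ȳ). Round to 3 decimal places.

V̂(ȳ_st) = Σ W_h² s_h²/n_h, with W_h = N_h/N and N = 900:
  stratum 1: (675/900)²·6.83²/149 = 0.176107
  stratum 2: (225/900)²·49.43²/6 = 25.4513
V_st = 25.6274
V_srs = s²/n = 1513.2/155 = 9.76258
deff = V_st / V_srs = 25.6274/9.76258 = 2.6251

deff ≈ 2.625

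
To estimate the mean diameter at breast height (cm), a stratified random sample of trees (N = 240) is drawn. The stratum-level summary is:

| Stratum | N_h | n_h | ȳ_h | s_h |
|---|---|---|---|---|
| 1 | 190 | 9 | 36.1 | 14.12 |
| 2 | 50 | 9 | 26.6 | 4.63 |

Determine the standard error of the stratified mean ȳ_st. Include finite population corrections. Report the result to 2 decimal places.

SE(ȳ_st) ≈ 3.65

V̂(ȳ_st) = Σ W_h² (1 − n_h/N_h) s_h²/n_h, with W_h = N_h/N and N = 240:
  stratum 1: (190/240)²·(1 − 9/190)·14.12²/9 = 13.2262
  stratum 2: (50/240)²·(1 − 9/50)·4.63²/9 = 0.0847717
V̂(ȳ_st) = 13.311
SE(ȳ_st) = √13.311 = 3.64843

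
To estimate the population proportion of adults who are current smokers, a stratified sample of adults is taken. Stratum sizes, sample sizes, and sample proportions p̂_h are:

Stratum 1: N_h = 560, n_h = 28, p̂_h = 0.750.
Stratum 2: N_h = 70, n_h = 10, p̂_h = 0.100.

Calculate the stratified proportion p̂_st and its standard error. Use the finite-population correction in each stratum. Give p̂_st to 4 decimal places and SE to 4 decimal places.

N = 630; stratum weights W_h = N_h/N.
p̂_st = Σ W_h p̂_h = (560·0.750 + 70·0.100)/630 = 0.67778
V̂(p̂_st) = Σ W_h² (1 − n_h/N_h) p̂_h(1−p̂_h)/(n_h−1):
  stratum 1: (560/630)²·(1 − 28/560)·0.750·0.250/27 = 0.00521262
  stratum 2: (70/630)²·(1 − 10/70)·0.100·0.900/9 = 0.00010582
V̂(p̂_st) = 0.00531844; SE = √V̂ = 0.0729276

p̂_st ≈ 0.6778, SE ≈ 0.0729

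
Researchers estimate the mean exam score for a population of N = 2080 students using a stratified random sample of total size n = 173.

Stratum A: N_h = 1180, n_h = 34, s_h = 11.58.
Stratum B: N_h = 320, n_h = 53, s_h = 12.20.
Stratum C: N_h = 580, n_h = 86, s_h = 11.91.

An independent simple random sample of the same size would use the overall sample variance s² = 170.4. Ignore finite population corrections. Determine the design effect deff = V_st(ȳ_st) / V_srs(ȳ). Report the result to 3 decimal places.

deff ≈ 1.486

V̂(ȳ_st) = Σ W_h² s_h²/n_h, with W_h = N_h/N and N = 2080:
  stratum A: (1180/2080)²·11.58²/34 = 1.26933
  stratum B: (320/2080)²·12.20²/53 = 0.0664687
  stratum C: (580/2080)²·11.91²/86 = 0.128249
V_st = 1.46405
V_srs = s²/n = 170.4/173 = 0.984971
deff = V_st / V_srs = 1.46405/0.984971 = 1.4864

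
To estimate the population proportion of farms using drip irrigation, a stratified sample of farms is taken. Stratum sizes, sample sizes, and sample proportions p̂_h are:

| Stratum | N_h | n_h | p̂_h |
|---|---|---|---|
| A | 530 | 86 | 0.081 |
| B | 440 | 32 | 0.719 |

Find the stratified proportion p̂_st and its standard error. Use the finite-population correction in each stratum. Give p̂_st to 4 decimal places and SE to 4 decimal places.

p̂_st ≈ 0.3704, SE ≈ 0.0382

N = 970; stratum weights W_h = N_h/N.
p̂_st = Σ W_h p̂_h = (530·0.081 + 440·0.719)/970 = 0.37040
V̂(p̂_st) = Σ W_h² (1 − n_h/N_h) p̂_h(1−p̂_h)/(n_h−1):
  stratum A: (530/970)²·(1 − 86/530)·0.081·0.919/85 = 0.000219027
  stratum B: (440/970)²·(1 − 32/440)·0.719·0.281/31 = 0.00124349
V̂(p̂_st) = 0.00146252; SE = √V̂ = 0.0382429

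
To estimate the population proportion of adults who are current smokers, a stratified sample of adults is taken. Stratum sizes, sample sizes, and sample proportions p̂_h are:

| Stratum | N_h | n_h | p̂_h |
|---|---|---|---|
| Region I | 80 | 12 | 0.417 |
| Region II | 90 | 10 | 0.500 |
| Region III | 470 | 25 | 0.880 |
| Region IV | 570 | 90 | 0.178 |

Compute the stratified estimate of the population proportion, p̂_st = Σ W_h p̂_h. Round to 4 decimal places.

N = 1210; stratum weights W_h = N_h/N.
p̂_st = Σ W_h p̂_h = (80·0.417 + 90·0.500 + 470·0.880 + 570·0.178)/1210 = 0.49043

p̂_st ≈ 0.4904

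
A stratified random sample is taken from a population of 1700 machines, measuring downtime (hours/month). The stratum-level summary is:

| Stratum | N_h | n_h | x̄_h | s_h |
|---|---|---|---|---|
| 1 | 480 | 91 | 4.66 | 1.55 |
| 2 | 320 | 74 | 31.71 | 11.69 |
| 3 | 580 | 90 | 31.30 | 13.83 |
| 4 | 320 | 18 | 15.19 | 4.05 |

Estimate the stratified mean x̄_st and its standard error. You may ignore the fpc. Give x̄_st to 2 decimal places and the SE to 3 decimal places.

x̄_st ≈ 20.82, SE ≈ 0.589

x̄_st = Σ W_h x̄_h = (480·4.66 + 320·31.71 + 580·31.30 + 320·15.19)/1700 = 20.82282
V̂(x̄_st) = Σ W_h² s_h²/n_h, with W_h = N_h/N and N = 1700:
  stratum 1: (480/1700)²·1.55²/91 = 0.00210478
  stratum 2: (320/1700)²·11.69²/74 = 0.0654334
  stratum 3: (580/1700)²·13.83²/90 = 0.247377
  stratum 4: (320/1700)²·4.05²/18 = 0.0322879
V̂(x̄_st) = 0.347203
SE(x̄_st) = √0.347203 = 0.58924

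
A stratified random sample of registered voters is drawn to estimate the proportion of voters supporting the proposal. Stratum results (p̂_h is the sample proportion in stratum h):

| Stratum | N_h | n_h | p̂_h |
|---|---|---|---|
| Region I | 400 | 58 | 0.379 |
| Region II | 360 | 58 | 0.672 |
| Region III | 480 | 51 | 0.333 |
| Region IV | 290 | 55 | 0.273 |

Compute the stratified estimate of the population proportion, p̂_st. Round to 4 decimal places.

N = 1530; stratum weights W_h = N_h/N.
p̂_st = Σ W_h p̂_h = (400·0.379 + 360·0.672 + 480·0.333 + 290·0.273)/1530 = 0.41342

p̂_st ≈ 0.4134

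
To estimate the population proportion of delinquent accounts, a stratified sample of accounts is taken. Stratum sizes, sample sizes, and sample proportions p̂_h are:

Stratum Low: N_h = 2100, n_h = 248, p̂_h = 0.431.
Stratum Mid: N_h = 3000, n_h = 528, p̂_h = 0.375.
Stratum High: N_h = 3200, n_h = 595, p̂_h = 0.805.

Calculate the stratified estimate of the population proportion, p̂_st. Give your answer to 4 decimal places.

p̂_st ≈ 0.5550

N = 8300; stratum weights W_h = N_h/N.
p̂_st = Σ W_h p̂_h = (2100·0.431 + 3000·0.375 + 3200·0.805)/8300 = 0.55495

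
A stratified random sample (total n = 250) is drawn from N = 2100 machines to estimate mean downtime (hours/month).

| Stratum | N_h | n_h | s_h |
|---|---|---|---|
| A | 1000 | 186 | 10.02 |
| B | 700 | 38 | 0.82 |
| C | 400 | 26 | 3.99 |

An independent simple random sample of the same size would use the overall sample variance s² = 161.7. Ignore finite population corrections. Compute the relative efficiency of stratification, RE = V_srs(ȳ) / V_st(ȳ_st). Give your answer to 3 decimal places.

V̂(ȳ_st) = Σ W_h² s_h²/n_h, with W_h = N_h/N and N = 2100:
  stratum A: (1000/2100)²·10.02²/186 = 0.122401
  stratum B: (700/2100)²·0.82²/38 = 0.00196608
  stratum C: (400/2100)²·3.99²/26 = 0.0222154
V_st = 0.146582
V_srs = s²/n = 161.7/250 = 0.6468
Relative efficiency = V_srs / V_st = 0.6468/0.146582 = 4.4125

RE ≈ 4.413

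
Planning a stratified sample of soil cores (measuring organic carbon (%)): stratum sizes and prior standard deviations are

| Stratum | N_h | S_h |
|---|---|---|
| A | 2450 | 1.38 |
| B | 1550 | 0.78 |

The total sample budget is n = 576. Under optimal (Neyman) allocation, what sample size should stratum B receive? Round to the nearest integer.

152

Neyman allocation: n_h = n · N_h S_h / Σ N_i S_i, with n = 576.
  stratum A: N_h·S_h = 2450·1.38 = 3381.00
  stratum B: N_h·S_h = 1550·0.78 = 1209.00
Σ N_h S_h = 4590.00
n for stratum B = 576·1209.00/4590.00 = 151.718 → 152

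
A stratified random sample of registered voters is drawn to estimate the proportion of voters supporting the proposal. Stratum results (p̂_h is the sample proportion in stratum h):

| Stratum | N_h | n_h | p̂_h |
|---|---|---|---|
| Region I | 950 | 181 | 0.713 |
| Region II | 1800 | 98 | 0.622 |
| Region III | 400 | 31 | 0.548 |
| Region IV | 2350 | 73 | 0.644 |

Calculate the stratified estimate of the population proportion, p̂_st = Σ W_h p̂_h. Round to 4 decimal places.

p̂_st ≈ 0.6417

N = 5500; stratum weights W_h = N_h/N.
p̂_st = Σ W_h p̂_h = (950·0.713 + 1800·0.622 + 400·0.548 + 2350·0.644)/5500 = 0.64174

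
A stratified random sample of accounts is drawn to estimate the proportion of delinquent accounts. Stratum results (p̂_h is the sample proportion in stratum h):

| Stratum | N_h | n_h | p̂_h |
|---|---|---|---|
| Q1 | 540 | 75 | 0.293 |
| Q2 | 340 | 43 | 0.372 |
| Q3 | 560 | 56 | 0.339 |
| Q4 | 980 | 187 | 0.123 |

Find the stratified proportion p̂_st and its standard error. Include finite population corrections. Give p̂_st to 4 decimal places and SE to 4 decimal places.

N = 2420; stratum weights W_h = N_h/N.
p̂_st = Σ W_h p̂_h = (540·0.293 + 340·0.372 + 560·0.339 + 980·0.123)/2420 = 0.24590
V̂(p̂_st) = Σ W_h² (1 − n_h/N_h) p̂_h(1−p̂_h)/(n_h−1):
  stratum Q1: (540/2420)²·(1 − 75/540)·0.293·0.707/74 = 0.000120025
  stratum Q2: (340/2420)²·(1 − 43/340)·0.372·0.628/42 = 9.59087e-05
  stratum Q3: (560/2420)²·(1 − 56/560)·0.339·0.661/55 = 0.000196348
  stratum Q4: (980/2420)²·(1 − 187/980)·0.123·0.877/186 = 7.69592e-05
V̂(p̂_st) = 0.000489241; SE = √V̂ = 0.0221188

p̂_st ≈ 0.2459, SE ≈ 0.0221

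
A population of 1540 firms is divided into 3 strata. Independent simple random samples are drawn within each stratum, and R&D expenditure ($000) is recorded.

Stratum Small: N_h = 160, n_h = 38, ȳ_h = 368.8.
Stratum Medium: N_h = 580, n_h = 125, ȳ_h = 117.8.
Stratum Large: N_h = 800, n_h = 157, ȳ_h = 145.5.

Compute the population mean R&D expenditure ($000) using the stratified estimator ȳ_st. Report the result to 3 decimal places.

ȳ_st ≈ 158.268

N = Σ N_h = 1540. Stratum weights W_h = N_h/N.
ȳ_st = (160·368.8 + 580·117.8 + 800·145.5) / 1540 = 158.26753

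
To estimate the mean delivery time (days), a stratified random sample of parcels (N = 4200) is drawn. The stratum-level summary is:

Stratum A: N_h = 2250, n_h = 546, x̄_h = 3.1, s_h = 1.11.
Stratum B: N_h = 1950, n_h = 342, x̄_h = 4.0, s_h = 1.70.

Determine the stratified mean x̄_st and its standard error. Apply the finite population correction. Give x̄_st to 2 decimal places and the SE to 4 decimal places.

x̄_st = Σ W_h x̄_h = (2250·3.1 + 1950·4.0)/4200 = 3.51786
V̂(x̄_st) = Σ W_h² (1 − n_h/N_h) s_h²/n_h, with W_h = N_h/N and N = 4200:
  stratum A: (2250/4200)²·(1 − 546/2250)·1.11²/546 = 0.000490464
  stratum B: (1950/4200)²·(1 − 342/1950)·1.70²/342 = 0.00150208
V̂(x̄_st) = 0.00199255
SE(x̄_st) = √0.00199255 = 0.0446379

x̄_st ≈ 3.52, SE ≈ 0.0446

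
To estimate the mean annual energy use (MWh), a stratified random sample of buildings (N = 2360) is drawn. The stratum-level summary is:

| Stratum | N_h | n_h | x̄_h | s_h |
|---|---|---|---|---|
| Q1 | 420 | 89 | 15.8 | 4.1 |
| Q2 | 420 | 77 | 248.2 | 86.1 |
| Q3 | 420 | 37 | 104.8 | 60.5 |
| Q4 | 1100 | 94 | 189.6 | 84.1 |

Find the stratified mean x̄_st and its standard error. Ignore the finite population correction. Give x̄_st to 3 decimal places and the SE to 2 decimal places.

x̄_st = Σ W_h x̄_h = (420·15.8 + 420·248.2 + 420·104.8 + 1100·189.6)/2360 = 154.00678
V̂(x̄_st) = Σ W_h² s_h²/n_h, with W_h = N_h/N and N = 2360:
  stratum Q1: (420/2360)²·4.1²/89 = 0.00598208
  stratum Q2: (420/2360)²·86.1²/77 = 3.04923
  stratum Q3: (420/2360)²·60.5²/37 = 3.13317
  stratum Q4: (1100/2360)²·84.1²/94 = 16.3465
V̂(x̄_st) = 22.5349
SE(x̄_st) = √22.5349 = 4.74709

x̄_st ≈ 154.007, SE ≈ 4.75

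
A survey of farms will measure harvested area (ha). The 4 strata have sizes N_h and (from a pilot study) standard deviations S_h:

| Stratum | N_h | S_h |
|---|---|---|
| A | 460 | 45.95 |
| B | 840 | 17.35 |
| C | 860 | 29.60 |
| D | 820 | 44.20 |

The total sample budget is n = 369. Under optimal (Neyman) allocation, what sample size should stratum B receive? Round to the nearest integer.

55

Neyman allocation: n_h = n · N_h S_h / Σ N_i S_i, with n = 369.
  stratum A: N_h·S_h = 460·45.95 = 21137.00
  stratum B: N_h·S_h = 840·17.35 = 14574.00
  stratum C: N_h·S_h = 860·29.60 = 25456.00
  stratum D: N_h·S_h = 820·44.20 = 36244.00
Σ N_h S_h = 97411.00
n for stratum B = 369·14574.00/97411.00 = 55.207 → 55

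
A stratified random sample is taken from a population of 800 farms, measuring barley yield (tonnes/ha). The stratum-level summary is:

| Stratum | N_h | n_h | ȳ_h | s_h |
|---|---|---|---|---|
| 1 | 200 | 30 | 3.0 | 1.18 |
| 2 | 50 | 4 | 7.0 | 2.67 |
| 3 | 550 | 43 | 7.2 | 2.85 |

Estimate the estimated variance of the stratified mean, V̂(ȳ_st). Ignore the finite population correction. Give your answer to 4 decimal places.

V̂(ȳ_st) ≈ 0.0991

V̂(ȳ_st) = Σ W_h² s_h²/n_h, with W_h = N_h/N and N = 800:
  stratum 1: (200/800)²·1.18²/30 = 0.00290083
  stratum 2: (50/800)²·2.67²/4 = 0.00696182
  stratum 3: (550/800)²·2.85²/43 = 0.0892826
V̂(ȳ_st) = 0.0991452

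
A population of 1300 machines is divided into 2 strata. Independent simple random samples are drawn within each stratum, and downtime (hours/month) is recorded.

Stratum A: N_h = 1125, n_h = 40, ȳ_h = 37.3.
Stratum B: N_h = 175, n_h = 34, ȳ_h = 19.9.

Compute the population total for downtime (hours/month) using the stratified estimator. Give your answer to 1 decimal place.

τ̂_st ≈ 45445.0

τ̂_st = Σ N_h ȳ_h = 1125·37.3 + 175·19.9 = 45445.0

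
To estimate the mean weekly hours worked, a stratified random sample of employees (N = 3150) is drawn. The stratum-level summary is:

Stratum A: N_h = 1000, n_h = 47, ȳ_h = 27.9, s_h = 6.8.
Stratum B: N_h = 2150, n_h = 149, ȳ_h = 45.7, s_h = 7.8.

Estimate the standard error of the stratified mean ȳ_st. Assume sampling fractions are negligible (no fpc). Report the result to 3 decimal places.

V̂(ȳ_st) = Σ W_h² s_h²/n_h, with W_h = N_h/N and N = 3150:
  stratum A: (1000/3150)²·6.8²/47 = 0.0991514
  stratum B: (2150/3150)²·7.8²/149 = 0.190221
V̂(ȳ_st) = 0.289373
SE(ȳ_st) = √0.289373 = 0.537934

SE(ȳ_st) ≈ 0.538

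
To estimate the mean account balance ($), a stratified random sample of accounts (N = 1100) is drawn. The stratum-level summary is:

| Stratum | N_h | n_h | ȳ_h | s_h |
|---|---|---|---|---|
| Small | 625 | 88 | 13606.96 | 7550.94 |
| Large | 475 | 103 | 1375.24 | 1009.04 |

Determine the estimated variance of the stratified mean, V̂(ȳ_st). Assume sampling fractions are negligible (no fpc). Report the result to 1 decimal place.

V̂(ȳ_st) = Σ W_h² s_h²/n_h, with W_h = N_h/N and N = 1100:
  stratum Small: (625/1100)²·7550.94²/88 = 209167
  stratum Large: (475/1100)²·1009.04²/103 = 1843.24
V̂(ȳ_st) = 211011

V̂(ȳ_st) ≈ 211010.7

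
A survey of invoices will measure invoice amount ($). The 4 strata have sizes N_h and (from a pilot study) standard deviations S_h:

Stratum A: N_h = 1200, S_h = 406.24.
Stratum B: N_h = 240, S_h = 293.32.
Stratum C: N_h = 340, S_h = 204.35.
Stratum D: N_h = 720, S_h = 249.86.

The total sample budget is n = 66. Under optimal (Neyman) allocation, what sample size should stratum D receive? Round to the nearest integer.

Neyman allocation: n_h = n · N_h S_h / Σ N_i S_i, with n = 66.
  stratum A: N_h·S_h = 1200·406.24 = 487488.00
  stratum B: N_h·S_h = 240·293.32 = 70396.80
  stratum C: N_h·S_h = 340·204.35 = 69479.00
  stratum D: N_h·S_h = 720·249.86 = 179899.20
Σ N_h S_h = 807263.00
n for stratum D = 66·179899.20/807263.00 = 14.708 → 15

15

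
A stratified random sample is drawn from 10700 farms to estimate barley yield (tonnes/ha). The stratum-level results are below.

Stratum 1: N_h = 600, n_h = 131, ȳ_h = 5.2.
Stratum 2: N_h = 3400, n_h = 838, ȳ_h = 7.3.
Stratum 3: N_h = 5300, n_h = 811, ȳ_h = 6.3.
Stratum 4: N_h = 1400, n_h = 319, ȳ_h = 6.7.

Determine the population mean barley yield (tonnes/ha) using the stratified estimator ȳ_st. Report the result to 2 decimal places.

N = Σ N_h = 10700. Stratum weights W_h = N_h/N.
ȳ_st = (600·5.2 + 3400·7.3 + 5300·6.3 + 1400·6.7) / 10700 = 6.6084

ȳ_st ≈ 6.61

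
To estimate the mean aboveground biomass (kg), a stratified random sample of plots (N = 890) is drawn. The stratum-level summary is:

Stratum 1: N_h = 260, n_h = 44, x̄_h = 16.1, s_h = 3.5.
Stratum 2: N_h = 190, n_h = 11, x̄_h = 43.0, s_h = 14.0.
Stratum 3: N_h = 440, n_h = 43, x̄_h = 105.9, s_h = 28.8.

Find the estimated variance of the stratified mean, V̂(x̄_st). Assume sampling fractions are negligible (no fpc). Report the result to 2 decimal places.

V̂(x̄_st) = Σ W_h² s_h²/n_h, with W_h = N_h/N and N = 890:
  stratum 1: (260/890)²·3.5²/44 = 0.0237602
  stratum 2: (190/890)²·14.0²/11 = 0.812065
  stratum 3: (440/890)²·28.8²/43 = 4.71457
V̂(x̄_st) = 5.55039

V̂(x̄_st) ≈ 5.55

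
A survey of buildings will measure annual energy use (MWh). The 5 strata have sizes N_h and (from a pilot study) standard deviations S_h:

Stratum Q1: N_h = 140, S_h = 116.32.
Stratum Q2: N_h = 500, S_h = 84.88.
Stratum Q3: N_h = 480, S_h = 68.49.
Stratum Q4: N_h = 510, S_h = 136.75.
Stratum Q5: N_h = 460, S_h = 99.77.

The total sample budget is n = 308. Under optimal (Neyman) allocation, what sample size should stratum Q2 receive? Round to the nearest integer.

63

Neyman allocation: n_h = n · N_h S_h / Σ N_i S_i, with n = 308.
  stratum Q1: N_h·S_h = 140·116.32 = 16284.80
  stratum Q2: N_h·S_h = 500·84.88 = 42440.00
  stratum Q3: N_h·S_h = 480·68.49 = 32875.20
  stratum Q4: N_h·S_h = 510·136.75 = 69742.50
  stratum Q5: N_h·S_h = 460·99.77 = 45894.20
Σ N_h S_h = 207236.70
n for stratum Q2 = 308·42440.00/207236.70 = 63.075 → 63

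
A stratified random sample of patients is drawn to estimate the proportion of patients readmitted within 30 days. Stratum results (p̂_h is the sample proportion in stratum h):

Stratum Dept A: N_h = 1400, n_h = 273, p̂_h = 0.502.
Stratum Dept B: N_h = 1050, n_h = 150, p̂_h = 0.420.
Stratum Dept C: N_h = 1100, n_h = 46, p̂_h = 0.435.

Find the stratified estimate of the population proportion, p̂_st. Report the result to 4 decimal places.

p̂_st ≈ 0.4570

N = 3550; stratum weights W_h = N_h/N.
p̂_st = Σ W_h p̂_h = (1400·0.502 + 1050·0.420 + 1100·0.435)/3550 = 0.45699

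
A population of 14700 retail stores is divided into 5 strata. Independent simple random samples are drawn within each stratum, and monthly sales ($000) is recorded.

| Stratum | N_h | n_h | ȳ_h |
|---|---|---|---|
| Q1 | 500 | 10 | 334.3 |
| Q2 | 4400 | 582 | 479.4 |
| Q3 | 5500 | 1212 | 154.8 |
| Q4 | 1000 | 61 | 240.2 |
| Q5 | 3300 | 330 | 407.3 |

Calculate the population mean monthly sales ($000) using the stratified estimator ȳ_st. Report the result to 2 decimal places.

N = Σ N_h = 14700. Stratum weights W_h = N_h/N.
ȳ_st = (500·334.3 + 4400·479.4 + 5500·154.8 + 1000·240.2 + 3300·407.3) / 14700 = 320.5578

ȳ_st ≈ 320.56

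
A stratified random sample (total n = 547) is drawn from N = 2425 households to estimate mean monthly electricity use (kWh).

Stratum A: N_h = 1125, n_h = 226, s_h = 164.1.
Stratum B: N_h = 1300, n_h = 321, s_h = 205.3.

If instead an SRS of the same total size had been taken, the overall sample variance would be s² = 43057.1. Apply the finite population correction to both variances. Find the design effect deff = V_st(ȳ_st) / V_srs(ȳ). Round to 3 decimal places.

V̂(ȳ_st) = Σ W_h² (1 − n_h/N_h) s_h²/n_h, with W_h = N_h/N and N = 2425:
  stratum A: (1125/2425)²·(1 − 226/1125)·164.1²/226 = 20.4926
  stratum B: (1300/2425)²·(1 − 321/1300)·205.3²/321 = 28.4168
V_st = 48.9094
V_srs = (1 − 547/2425)·43057.1/547 = 60.9595
deff = V_st / V_srs = 48.9094/60.9595 = 0.8023

deff ≈ 0.802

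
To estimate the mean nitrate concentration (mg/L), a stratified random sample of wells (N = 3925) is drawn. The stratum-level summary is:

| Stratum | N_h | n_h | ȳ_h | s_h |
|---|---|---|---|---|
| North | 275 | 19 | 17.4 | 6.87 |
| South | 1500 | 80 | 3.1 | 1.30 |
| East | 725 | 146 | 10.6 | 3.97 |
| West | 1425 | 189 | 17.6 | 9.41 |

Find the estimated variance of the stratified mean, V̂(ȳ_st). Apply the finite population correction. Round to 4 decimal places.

V̂(ȳ_st) ≈ 0.0708

V̂(ȳ_st) = Σ W_h² (1 − n_h/N_h) s_h²/n_h, with W_h = N_h/N and N = 3925:
  stratum North: (275/3925)²·(1 − 19/275)·6.87²/19 = 0.0113515
  stratum South: (1500/3925)²·(1 − 80/1500)·1.30²/80 = 0.00292077
  stratum East: (725/3925)²·(1 − 146/725)·3.97²/146 = 0.00294148
  stratum West: (1425/3925)²·(1 − 189/1425)·9.41²/189 = 0.0535638
V̂(ȳ_st) = 0.0707776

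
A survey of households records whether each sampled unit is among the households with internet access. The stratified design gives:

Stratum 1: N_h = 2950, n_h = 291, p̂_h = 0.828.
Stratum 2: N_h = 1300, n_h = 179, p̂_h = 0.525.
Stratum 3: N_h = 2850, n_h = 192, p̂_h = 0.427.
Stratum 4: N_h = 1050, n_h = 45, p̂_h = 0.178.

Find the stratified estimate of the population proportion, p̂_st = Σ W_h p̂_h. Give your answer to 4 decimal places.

N = 8150; stratum weights W_h = N_h/N.
p̂_st = Σ W_h p̂_h = (2950·0.828 + 1300·0.525 + 2850·0.427 + 1050·0.178)/8150 = 0.55570

p̂_st ≈ 0.5557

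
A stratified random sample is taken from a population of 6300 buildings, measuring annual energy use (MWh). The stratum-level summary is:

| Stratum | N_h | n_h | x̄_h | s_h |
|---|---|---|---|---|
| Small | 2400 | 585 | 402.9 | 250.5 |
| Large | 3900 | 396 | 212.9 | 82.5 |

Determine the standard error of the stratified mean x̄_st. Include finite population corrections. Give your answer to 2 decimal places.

V̂(x̄_st) = Σ W_h² (1 − n_h/N_h) s_h²/n_h, with W_h = N_h/N and N = 6300:
  stratum Small: (2400/6300)²·(1 − 585/2400)·250.5²/585 = 11.7724
  stratum Large: (3900/6300)²·(1 − 396/3900)·82.5²/396 = 5.9178
V̂(x̄_st) = 17.6902
SE(x̄_st) = √17.6902 = 4.20598

SE(x̄_st) ≈ 4.21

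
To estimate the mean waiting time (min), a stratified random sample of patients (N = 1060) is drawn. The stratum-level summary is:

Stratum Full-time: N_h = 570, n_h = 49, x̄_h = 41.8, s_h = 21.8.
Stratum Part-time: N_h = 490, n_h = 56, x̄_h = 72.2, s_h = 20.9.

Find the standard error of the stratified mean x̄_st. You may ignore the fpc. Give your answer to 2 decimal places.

V̂(x̄_st) = Σ W_h² s_h²/n_h, with W_h = N_h/N and N = 1060:
  stratum Full-time: (570/1060)²·21.8²/49 = 2.8045
  stratum Part-time: (490/1060)²·20.9²/56 = 1.66681
V̂(x̄_st) = 4.4713
SE(x̄_st) = √4.4713 = 2.11455

SE(x̄_st) ≈ 2.11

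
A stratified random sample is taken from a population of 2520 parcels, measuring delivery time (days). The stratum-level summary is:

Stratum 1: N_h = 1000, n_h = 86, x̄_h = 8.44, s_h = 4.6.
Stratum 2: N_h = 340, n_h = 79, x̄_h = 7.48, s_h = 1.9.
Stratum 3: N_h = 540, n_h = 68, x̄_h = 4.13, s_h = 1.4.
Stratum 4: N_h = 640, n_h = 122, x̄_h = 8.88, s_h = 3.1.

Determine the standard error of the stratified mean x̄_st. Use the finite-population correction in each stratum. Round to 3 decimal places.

V̂(x̄_st) = Σ W_h² (1 − n_h/N_h) s_h²/n_h, with W_h = N_h/N and N = 2520:
  stratum 1: (1000/2520)²·(1 − 86/1000)·4.6²/86 = 0.035413
  stratum 2: (340/2520)²·(1 − 79/340)·1.9²/79 = 0.000638555
  stratum 3: (540/2520)²·(1 − 68/540)·1.4²/68 = 0.00115686
  stratum 4: (640/2520)²·(1 − 122/640)·3.1²/122 = 0.00411218
V̂(x̄_st) = 0.0413206
SE(x̄_st) = √0.0413206 = 0.203275

SE(x̄_st) ≈ 0.203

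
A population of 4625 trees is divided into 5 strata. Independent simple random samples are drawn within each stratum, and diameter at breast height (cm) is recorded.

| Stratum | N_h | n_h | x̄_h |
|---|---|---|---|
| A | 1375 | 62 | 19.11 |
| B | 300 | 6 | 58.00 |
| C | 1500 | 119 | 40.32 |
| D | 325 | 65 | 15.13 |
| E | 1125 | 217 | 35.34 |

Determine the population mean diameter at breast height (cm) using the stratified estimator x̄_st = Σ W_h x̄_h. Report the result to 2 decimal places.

x̄_st ≈ 32.18

N = Σ N_h = 4625. Stratum weights W_h = N_h/N.
x̄_st = (1375·19.11 + 300·58.00 + 1500·40.32 + 325·15.13 + 1125·35.34) / 4625 = 32.1797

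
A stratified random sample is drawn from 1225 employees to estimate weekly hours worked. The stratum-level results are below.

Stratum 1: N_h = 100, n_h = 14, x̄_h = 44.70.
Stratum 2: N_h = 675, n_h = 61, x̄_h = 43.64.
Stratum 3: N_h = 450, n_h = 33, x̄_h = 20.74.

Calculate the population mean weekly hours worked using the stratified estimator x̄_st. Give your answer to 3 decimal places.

x̄_st ≈ 35.314

N = Σ N_h = 1225. Stratum weights W_h = N_h/N.
x̄_st = (100·44.70 + 675·43.64 + 450·20.74) / 1225 = 35.31429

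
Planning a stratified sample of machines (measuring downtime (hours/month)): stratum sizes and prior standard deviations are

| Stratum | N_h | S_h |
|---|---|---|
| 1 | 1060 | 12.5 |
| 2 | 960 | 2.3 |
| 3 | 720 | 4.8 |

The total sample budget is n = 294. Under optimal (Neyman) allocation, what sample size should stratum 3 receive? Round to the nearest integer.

Neyman allocation: n_h = n · N_h S_h / Σ N_i S_i, with n = 294.
  stratum 1: N_h·S_h = 1060·12.5 = 13250.00
  stratum 2: N_h·S_h = 960·2.3 = 2208.00
  stratum 3: N_h·S_h = 720·4.8 = 3456.00
Σ N_h S_h = 18914.00
n for stratum 3 = 294·3456.00/18914.00 = 53.720 → 54

54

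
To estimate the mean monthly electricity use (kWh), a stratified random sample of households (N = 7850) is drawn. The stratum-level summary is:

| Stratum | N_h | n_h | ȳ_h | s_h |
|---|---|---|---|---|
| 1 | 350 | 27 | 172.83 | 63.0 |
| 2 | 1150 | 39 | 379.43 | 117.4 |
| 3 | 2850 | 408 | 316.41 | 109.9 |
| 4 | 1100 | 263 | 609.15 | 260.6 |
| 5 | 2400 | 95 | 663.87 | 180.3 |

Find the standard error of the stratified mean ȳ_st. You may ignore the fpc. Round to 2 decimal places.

SE(ȳ_st) ≈ 6.99

V̂(ȳ_st) = Σ W_h² s_h²/n_h, with W_h = N_h/N and N = 7850:
  stratum 1: (350/7850)²·63.0²/27 = 0.292223
  stratum 2: (1150/7850)²·117.4²/39 = 7.58452
  stratum 3: (2850/7850)²·109.9²/408 = 3.90199
  stratum 4: (1100/7850)²·260.6²/263 = 5.07036
  stratum 5: (2400/7850)²·180.3²/95 = 31.9853
V̂(ȳ_st) = 48.8344
SE(ȳ_st) = √48.8344 = 6.98816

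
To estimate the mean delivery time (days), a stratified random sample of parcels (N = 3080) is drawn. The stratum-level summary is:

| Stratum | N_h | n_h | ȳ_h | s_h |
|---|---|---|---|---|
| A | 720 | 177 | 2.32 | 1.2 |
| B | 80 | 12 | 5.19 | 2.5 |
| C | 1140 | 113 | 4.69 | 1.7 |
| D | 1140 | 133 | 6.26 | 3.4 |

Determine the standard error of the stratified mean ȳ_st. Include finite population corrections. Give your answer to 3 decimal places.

V̂(ȳ_st) = Σ W_h² (1 − n_h/N_h) s_h²/n_h, with W_h = N_h/N and N = 3080:
  stratum A: (720/3080)²·(1 − 177/720)·1.2²/177 = 0.00033529
  stratum B: (80/3080)²·(1 − 12/80)·2.5²/12 = 0.000298673
  stratum C: (1140/3080)²·(1 − 113/1140)·1.7²/113 = 0.00315641
  stratum D: (1140/3080)²·(1 − 133/1140)·3.4²/133 = 0.0105181
V̂(ȳ_st) = 0.0143085
SE(ȳ_st) = √0.0143085 = 0.119618

SE(ȳ_st) ≈ 0.120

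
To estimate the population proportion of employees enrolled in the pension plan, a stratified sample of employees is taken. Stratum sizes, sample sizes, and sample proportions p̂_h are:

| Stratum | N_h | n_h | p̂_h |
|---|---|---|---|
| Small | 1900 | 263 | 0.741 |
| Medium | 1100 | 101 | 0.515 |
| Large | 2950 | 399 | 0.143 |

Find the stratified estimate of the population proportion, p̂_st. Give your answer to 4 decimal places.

N = 5950; stratum weights W_h = N_h/N.
p̂_st = Σ W_h p̂_h = (1900·0.741 + 1100·0.515 + 2950·0.143)/5950 = 0.40273

p̂_st ≈ 0.4027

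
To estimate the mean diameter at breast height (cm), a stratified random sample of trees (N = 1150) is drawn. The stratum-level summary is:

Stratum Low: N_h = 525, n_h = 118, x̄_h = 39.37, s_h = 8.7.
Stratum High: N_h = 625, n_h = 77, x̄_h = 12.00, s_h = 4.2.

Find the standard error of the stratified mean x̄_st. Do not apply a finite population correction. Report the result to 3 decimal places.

V̂(x̄_st) = Σ W_h² s_h²/n_h, with W_h = N_h/N and N = 1150:
  stratum Low: (525/1150)²·8.7²/118 = 0.133684
  stratum High: (625/1150)²·4.2²/77 = 0.0676663
V̂(x̄_st) = 0.20135
SE(x̄_st) = √0.20135 = 0.448721

SE(x̄_st) ≈ 0.449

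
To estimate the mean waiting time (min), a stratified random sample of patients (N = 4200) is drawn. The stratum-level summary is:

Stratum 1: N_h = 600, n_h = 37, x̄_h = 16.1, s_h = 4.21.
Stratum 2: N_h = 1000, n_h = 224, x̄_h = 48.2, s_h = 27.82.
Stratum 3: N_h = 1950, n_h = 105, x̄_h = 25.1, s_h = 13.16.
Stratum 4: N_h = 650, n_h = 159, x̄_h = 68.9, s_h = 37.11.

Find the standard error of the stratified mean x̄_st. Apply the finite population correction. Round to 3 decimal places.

V̂(x̄_st) = Σ W_h² (1 − n_h/N_h) s_h²/n_h, with W_h = N_h/N and N = 4200:
  stratum 1: (600/4200)²·(1 − 37/600)·4.21²/37 = 0.00917326
  stratum 2: (1000/4200)²·(1 − 224/1000)·27.82²/224 = 0.151995
  stratum 3: (1950/4200)²·(1 − 105/1950)·13.16²/105 = 0.336399
  stratum 4: (650/4200)²·(1 − 159/650)·37.11²/159 = 0.156704
V̂(x̄_st) = 0.654272
SE(x̄_st) = √0.654272 = 0.808871

SE(x̄_st) ≈ 0.809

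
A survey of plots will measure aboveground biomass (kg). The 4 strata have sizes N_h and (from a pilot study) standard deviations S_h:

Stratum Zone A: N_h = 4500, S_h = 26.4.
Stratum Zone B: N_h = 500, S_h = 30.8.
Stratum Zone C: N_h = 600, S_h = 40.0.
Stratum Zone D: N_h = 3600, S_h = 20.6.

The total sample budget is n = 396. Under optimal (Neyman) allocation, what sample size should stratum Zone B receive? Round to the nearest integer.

26

Neyman allocation: n_h = n · N_h S_h / Σ N_i S_i, with n = 396.
  stratum Zone A: N_h·S_h = 4500·26.4 = 118800.00
  stratum Zone B: N_h·S_h = 500·30.8 = 15400.00
  stratum Zone C: N_h·S_h = 600·40.0 = 24000.00
  stratum Zone D: N_h·S_h = 3600·20.6 = 74160.00
Σ N_h S_h = 232360.00
n for stratum Zone B = 396·15400.00/232360.00 = 26.245 → 26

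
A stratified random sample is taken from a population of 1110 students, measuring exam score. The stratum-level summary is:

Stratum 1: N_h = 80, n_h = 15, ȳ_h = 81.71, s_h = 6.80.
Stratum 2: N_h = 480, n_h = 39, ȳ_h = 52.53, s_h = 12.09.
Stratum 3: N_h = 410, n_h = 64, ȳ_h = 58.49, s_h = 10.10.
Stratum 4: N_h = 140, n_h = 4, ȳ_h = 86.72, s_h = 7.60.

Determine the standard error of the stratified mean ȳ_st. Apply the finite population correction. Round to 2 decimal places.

V̂(ȳ_st) = Σ W_h² (1 − n_h/N_h) s_h²/n_h, with W_h = N_h/N and N = 1110:
  stratum 1: (80/1110)²·(1 − 15/80)·6.80²/15 = 0.0130102
  stratum 2: (480/1110)²·(1 − 39/480)·12.09²/39 = 0.643905
  stratum 3: (410/1110)²·(1 − 64/410)·10.10²/64 = 0.183517
  stratum 4: (140/1110)²·(1 − 4/140)·7.60²/4 = 0.223146
V̂(ȳ_st) = 1.06358
SE(ȳ_st) = √1.06358 = 1.0313

SE(ȳ_st) ≈ 1.03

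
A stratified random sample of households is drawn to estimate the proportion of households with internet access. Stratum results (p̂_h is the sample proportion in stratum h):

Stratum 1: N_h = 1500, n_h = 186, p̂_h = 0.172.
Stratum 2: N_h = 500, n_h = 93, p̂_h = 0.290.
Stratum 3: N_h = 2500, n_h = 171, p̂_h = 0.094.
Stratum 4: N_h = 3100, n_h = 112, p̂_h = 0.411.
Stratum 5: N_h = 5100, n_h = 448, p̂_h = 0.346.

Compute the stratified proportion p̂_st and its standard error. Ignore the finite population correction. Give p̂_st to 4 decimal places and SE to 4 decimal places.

p̂_st ≈ 0.2895, SE ≈ 0.0157

N = 12700; stratum weights W_h = N_h/N.
p̂_st = Σ W_h p̂_h = (1500·0.172 + 500·0.290 + 2500·0.094 + 3100·0.411 + 5100·0.346)/12700 = 0.28950
V̂(p̂_st) = Σ W_h² p̂_h(1−p̂_h)/(n_h−1):
  stratum 1: (1500/12700)²·0.172·0.828/185 = 1.0739e-05
  stratum 2: (500/12700)²·0.290·0.710/92 = 3.46897e-06
  stratum 3: (2500/12700)²·0.094·0.906/170 = 1.94124e-05
  stratum 4: (3100/12700)²·0.411·0.589/111 = 0.000129942
  stratum 5: (5100/12700)²·0.346·0.654/447 = 8.16355e-05
V̂(p̂_st) = 0.000245198; SE = √V̂ = 0.0156588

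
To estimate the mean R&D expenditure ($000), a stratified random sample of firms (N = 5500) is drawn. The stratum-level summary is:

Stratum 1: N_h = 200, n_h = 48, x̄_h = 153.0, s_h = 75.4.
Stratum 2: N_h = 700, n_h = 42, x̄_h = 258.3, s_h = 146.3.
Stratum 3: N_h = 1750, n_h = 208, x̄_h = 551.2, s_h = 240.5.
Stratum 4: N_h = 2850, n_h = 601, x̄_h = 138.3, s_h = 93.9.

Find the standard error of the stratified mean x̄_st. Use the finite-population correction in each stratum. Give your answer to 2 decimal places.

V̂(x̄_st) = Σ W_h² (1 − n_h/N_h) s_h²/n_h, with W_h = N_h/N and N = 5500:
  stratum 1: (200/5500)²·(1 − 48/200)·75.4²/48 = 0.119028
  stratum 2: (700/5500)²·(1 − 42/700)·146.3²/42 = 7.75957
  stratum 3: (1750/5500)²·(1 − 208/1750)·240.5²/208 = 24.8064
  stratum 4: (2850/5500)²·(1 − 601/2850)·93.9²/601 = 3.10861
V̂(x̄_st) = 35.7936
SE(x̄_st) = √35.7936 = 5.98278

SE(x̄_st) ≈ 5.98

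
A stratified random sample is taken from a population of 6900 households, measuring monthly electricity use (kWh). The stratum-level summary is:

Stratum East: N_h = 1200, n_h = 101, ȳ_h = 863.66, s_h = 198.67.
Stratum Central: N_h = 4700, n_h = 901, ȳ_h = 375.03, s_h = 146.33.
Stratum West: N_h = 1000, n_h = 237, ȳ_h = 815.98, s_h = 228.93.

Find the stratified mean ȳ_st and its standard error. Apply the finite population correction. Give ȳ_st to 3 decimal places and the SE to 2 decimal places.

ȳ_st = Σ W_h ȳ_h = (1200·863.66 + 4700·375.03 + 1000·815.98)/6900 = 523.91493
V̂(ȳ_st) = Σ W_h² (1 − n_h/N_h) s_h²/n_h, with W_h = N_h/N and N = 6900:
  stratum East: (1200/6900)²·(1 − 101/1200)·198.67²/101 = 10.8249
  stratum Central: (4700/6900)²·(1 − 901/4700)·146.33²/901 = 8.91273
  stratum West: (1000/6900)²·(1 − 237/1000)·228.93²/237 = 3.54392
V̂(ȳ_st) = 23.2816
SE(ȳ_st) = √23.2816 = 4.8251

ȳ_st ≈ 523.915, SE ≈ 4.83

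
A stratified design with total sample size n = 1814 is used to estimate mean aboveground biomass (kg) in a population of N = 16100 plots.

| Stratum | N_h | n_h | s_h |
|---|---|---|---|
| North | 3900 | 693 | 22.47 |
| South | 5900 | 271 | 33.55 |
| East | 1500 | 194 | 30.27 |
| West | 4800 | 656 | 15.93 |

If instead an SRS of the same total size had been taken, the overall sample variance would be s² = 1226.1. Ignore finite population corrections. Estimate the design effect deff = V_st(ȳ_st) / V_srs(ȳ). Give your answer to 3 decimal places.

V̂(ȳ_st) = Σ W_h² s_h²/n_h, with W_h = N_h/N and N = 16100:
  stratum North: (3900/16100)²·22.47²/693 = 0.0427514
  stratum South: (5900/16100)²·33.55²/271 = 0.557787
  stratum East: (1500/16100)²·30.27²/194 = 0.0409972
  stratum West: (4800/16100)²·15.93²/656 = 0.0343842
V_st = 0.675919
V_srs = s²/n = 1226.1/1814 = 0.67591
deff = V_st / V_srs = 0.675919/0.67591 = 1.0000

deff ≈ 1.000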